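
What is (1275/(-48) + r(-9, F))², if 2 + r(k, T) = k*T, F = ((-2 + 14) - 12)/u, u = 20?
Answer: 208849/256 ≈ 815.82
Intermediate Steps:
F = 0 (F = ((-2 + 14) - 12)/20 = (12 - 12)*(1/20) = 0*(1/20) = 0)
r(k, T) = -2 + T*k (r(k, T) = -2 + k*T = -2 + T*k)
(1275/(-48) + r(-9, F))² = (1275/(-48) + (-2 + 0*(-9)))² = (1275*(-1/48) + (-2 + 0))² = (-425/16 - 2)² = (-457/16)² = 208849/256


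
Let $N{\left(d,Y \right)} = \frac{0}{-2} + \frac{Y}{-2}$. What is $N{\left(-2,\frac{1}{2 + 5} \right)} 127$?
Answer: $- \frac{127}{14} \approx -9.0714$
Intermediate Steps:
$N{\left(d,Y \right)} = - \frac{Y}{2}$ ($N{\left(d,Y \right)} = 0 \left(- \frac{1}{2}\right) + Y \left(- \frac{1}{2}\right) = 0 - \frac{Y}{2} = - \frac{Y}{2}$)
$N{\left(-2,\frac{1}{2 + 5} \right)} 127 = - \frac{1}{2 \left(2 + 5\right)} 127 = - \frac{1}{2 \cdot 7} \cdot 127 = \left(- \frac{1}{2}\right) \frac{1}{7} \cdot 127 = \left(- \frac{1}{14}\right) 127 = - \frac{127}{14}$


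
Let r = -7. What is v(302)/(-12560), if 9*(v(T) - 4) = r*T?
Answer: 1039/56520 ≈ 0.018383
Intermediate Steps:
v(T) = 4 - 7*T/9 (v(T) = 4 + (-7*T)/9 = 4 - 7*T/9)
v(302)/(-12560) = (4 - 7/9*302)/(-12560) = (4 - 2114/9)*(-1/12560) = -2078/9*(-1/12560) = 1039/56520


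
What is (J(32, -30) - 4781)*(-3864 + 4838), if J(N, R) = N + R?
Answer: -4654746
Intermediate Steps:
(J(32, -30) - 4781)*(-3864 + 4838) = ((32 - 30) - 4781)*(-3864 + 4838) = (2 - 4781)*974 = -4779*974 = -4654746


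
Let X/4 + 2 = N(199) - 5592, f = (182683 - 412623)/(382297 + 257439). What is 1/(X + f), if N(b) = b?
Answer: -159934/3451433205 ≈ -4.6338e-5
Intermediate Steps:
f = -57485/159934 (f = -229940/639736 = -229940*1/639736 = -57485/159934 ≈ -0.35943)
X = -21580 (X = -8 + 4*(199 - 5592) = -8 + 4*(-5393) = -8 - 21572 = -21580)
1/(X + f) = 1/(-21580 - 57485/159934) = 1/(-3451433205/159934) = -159934/3451433205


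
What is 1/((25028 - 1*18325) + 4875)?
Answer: 1/11578 ≈ 8.6371e-5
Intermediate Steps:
1/((25028 - 1*18325) + 4875) = 1/((25028 - 18325) + 4875) = 1/(6703 + 4875) = 1/11578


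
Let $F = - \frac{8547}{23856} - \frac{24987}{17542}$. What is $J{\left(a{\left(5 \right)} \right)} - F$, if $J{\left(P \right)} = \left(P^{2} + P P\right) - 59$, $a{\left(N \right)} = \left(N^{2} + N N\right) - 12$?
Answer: $\frac{28205511037}{9963856} \approx 2830.8$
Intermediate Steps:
$a{\left(N \right)} = -12 + 2 N^{2}$ ($a{\left(N \right)} = \left(N^{2} + N^{2}\right) - 12 = 2 N^{2} - 12 = -12 + 2 N^{2}$)
$J{\left(P \right)} = -59 + 2 P^{2}$ ($J{\left(P \right)} = \left(P^{2} + P^{2}\right) - 59 = 2 P^{2} - 59 = -59 + 2 P^{2}$)
$F = - \frac{17762413}{9963856}$ ($F = \left(-8547\right) \frac{1}{23856} - \frac{24987}{17542} = - \frac{407}{1136} - \frac{24987}{17542} = - \frac{17762413}{9963856} \approx -1.7827$)
$J{\left(a{\left(5 \right)} \right)} - F = \left(-59 + 2 \left(-12 + 2 \cdot 5^{2}\right)^{2}\right) - - \frac{17762413}{9963856} = \left(-59 + 2 \left(-12 + 2 \cdot 25\right)^{2}\right) + \frac{17762413}{9963856} = \left(-59 + 2 \left(-12 + 50\right)^{2}\right) + \frac{17762413}{9963856} = \left(-59 + 2 \cdot 38^{2}\right) + \frac{17762413}{9963856} = \left(-59 + 2 \cdot 1444\right) + \frac{17762413}{9963856} = \left(-59 + 2888\right) + \frac{17762413}{9963856} = 2829 + \frac{17762413}{9963856} = \frac{28205511037}{9963856}$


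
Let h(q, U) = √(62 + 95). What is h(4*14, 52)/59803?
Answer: √157/59803 ≈ 0.00020952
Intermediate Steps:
h(q, U) = √157
h(4*14, 52)/59803 = √157/59803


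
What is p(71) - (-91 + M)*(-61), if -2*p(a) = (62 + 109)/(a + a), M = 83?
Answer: -138763/284 ≈ -488.60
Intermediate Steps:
p(a) = -171/(4*a) (p(a) = -(62 + 109)/(2*(a + a)) = -171/(2*(2*a)) = -171*1/(2*a)/2 = -171/(4*a))
p(71) - (-91 + M)*(-61) = -171/4/71 - (-91 + 83)*(-61) = -171/4*1/71 - (-8)*(-61) = -171/284 - 1*488 = -171/284 - 488 = -138763/284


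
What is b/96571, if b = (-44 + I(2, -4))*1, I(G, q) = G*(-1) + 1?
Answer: -45/96571 ≈ -0.00046598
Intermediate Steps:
I(G, q) = 1 - G (I(G, q) = -G + 1 = 1 - G)
b = -45 (b = (-44 + (1 - 1*2))*1 = (-44 + (1 - 2))*1 = (-44 - 1)*1 = -45*1 = -45)
b/96571 = -45/96571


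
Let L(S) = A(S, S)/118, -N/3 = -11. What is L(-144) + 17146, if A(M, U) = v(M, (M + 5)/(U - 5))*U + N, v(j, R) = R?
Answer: 301445873/17582 ≈ 17145.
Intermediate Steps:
N = 33 (N = -3*(-11) = 33)
A(M, U) = 33 + U*(5 + M)/(-5 + U) (A(M, U) = ((M + 5)/(U - 5))*U + 33 = ((5 + M)/(-5 + U))*U + 33 = U*(5 + M)/(-5 + U) + 33 = 33 + U*(5 + M)/(-5 + U))
L(S) = (-165 + S**2 + 38*S)/(118*(-5 + S)) (L(S) = ((-165 + 38*S + S*S)/(-5 + S))/118 = ((-165 + 38*S + S**2)/(-5 + S))*(1/118) = ((-165 + S**2 + 38*S)/(-5 + S))*(1/118) = (-165 + S**2 + 38*S)/(118*(-5 + S)))
L(-144) + 17146 = (-165 + (-144)**2 + 38*(-144))/(118*(-5 - 144)) + 17146 = (1/118)*(-165 + 20736 - 5472)/(-149) + 17146 = (1/118)*(-1/149)*15099 + 17146 = -15099/17582 + 17146 = 301445873/17582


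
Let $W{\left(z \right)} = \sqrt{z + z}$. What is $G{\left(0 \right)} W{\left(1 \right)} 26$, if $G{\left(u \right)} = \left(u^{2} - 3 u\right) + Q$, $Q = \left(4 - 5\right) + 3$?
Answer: $52 \sqrt{2} \approx 73.539$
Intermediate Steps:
$Q = 2$ ($Q = -1 + 3 = 2$)
$W{\left(z \right)} = \sqrt{2} \sqrt{z}$ ($W{\left(z \right)} = \sqrt{2 z} = \sqrt{2} \sqrt{z}$)
$G{\left(u \right)} = 2 + u^{2} - 3 u$ ($G{\left(u \right)} = \left(u^{2} - 3 u\right) + 2 = 2 + u^{2} - 3 u$)
$G{\left(0 \right)} W{\left(1 \right)} 26 = \left(2 + 0^{2} - 0\right) \sqrt{2} \sqrt{1} \cdot 26 = \left(2 + 0 + 0\right) \sqrt{2} \cdot 1 \cdot 26 = 2 \sqrt{2} \cdot 26 = 52 \sqrt{2}$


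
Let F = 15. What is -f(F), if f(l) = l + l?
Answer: -30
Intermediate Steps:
f(l) = 2*l
-f(F) = -2*15 = -1*30 = -30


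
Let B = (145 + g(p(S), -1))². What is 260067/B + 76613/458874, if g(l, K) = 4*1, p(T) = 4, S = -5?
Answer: 121038869771/10187461674 ≈ 11.881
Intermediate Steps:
g(l, K) = 4
B = 22201 (B = (145 + 4)² = 149² = 22201)
260067/B + 76613/458874 = 260067/22201 + 76613/458874 = 121038869771/10187461674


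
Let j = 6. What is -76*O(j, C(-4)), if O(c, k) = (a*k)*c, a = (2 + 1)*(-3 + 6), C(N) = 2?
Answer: -8208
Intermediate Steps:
a = 9 (a = 3*3 = 9)
O(c, k) = 9*c*k (O(c, k) = (9*k)*c = 9*c*k)
-76*O(j, C(-4)) = -684*6*2 = -76*108 = -8208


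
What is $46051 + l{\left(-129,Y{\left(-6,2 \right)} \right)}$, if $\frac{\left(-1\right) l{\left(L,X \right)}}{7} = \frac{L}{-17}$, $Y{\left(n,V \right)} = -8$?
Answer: $\frac{781964}{17} \approx 45998.0$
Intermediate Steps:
$l{\left(L,X \right)} = \frac{7 L}{17}$ ($l{\left(L,X \right)} = - 7 \frac{L}{-17} = - 7 L \left(- \frac{1}{17}\right) = - 7 \left(- \frac{L}{17}\right) = \frac{7 L}{17}$)
$46051 + l{\left(-129,Y{\left(-6,2 \right)} \right)} = 46051 + \frac{7}{17} \left(-129\right) = 46051 - \frac{903}{17} = \frac{781964}{17}$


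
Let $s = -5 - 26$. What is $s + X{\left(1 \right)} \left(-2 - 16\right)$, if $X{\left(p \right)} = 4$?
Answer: $-103$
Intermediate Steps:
$s = -31$ ($s = -5 - 26 = -31$)
$s + X{\left(1 \right)} \left(-2 - 16\right) = -31 + 4 \left(-2 - 16\right) = -31 + 4 \left(-18\right) = -31 - 72 = -103$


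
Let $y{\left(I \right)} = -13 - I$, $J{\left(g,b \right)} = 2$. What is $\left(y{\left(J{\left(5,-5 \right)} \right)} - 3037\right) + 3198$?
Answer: $146$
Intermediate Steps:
$\left(y{\left(J{\left(5,-5 \right)} \right)} - 3037\right) + 3198 = \left(\left(-13 - 2\right) - 3037\right) + 3198 = \left(-15 - 3037\right) + 3198 = -3052 + 3198 = 146$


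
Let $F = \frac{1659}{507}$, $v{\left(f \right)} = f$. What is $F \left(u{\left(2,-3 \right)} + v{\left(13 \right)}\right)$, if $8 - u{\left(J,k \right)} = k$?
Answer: $\frac{13272}{169} \approx 78.533$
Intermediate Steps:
$u{\left(J,k \right)} = 8 - k$
$F = \frac{553}{169}$ ($F = 1659 \cdot \frac{1}{507} = \frac{553}{169} \approx 3.2722$)
$F \left(u{\left(2,-3 \right)} + v{\left(13 \right)}\right) = \frac{553 \left(\left(8 - -3\right) + 13\right)}{169} = \frac{553 \left(\left(8 + 3\right) + 13\right)}{169} = \frac{553 \left(11 + 13\right)}{169} = \frac{553}{169} \cdot 24 = \frac{13272}{169}$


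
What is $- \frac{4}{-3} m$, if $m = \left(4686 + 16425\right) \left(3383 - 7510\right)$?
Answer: $-116166796$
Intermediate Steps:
$m = -87125097$ ($m = 21111 \left(-4127\right) = -87125097$)
$- \frac{4}{-3} m = - \frac{4}{-3} \left(-87125097\right) = \left(-4\right) \left(- \frac{1}{3}\right) \left(-87125097\right) = \frac{4}{3} \left(-87125097\right) = -116166796$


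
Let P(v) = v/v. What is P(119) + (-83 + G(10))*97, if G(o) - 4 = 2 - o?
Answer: -8438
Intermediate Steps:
G(o) = 6 - o (G(o) = 4 + (2 - o) = 6 - o)
P(v) = 1
P(119) + (-83 + G(10))*97 = 1 + (-83 + (6 - 1*10))*97 = 1 + (-83 + (6 - 10))*97 = 1 + (-83 - 4)*97 = 1 - 87*97 = 1 - 8439 = -8438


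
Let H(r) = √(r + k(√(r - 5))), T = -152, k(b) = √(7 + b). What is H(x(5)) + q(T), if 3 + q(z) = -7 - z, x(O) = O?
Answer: 142 + √(5 + √7) ≈ 144.77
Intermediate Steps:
q(z) = -10 - z (q(z) = -3 + (-7 - z) = -10 - z)
H(r) = √(r + √(7 + √(-5 + r))) (H(r) = √(r + √(7 + √(r - 5))) = √(r + √(7 + √(-5 + r))))
H(x(5)) + q(T) = √(5 + √(7 + √(-5 + 5))) + (-10 - 1*(-152)) = √(5 + √(7 + √0)) + (-10 + 152) = √(5 + √(7 + 0)) + 142 = √(5 + √7) + 142 = 142 + √(5 + √7)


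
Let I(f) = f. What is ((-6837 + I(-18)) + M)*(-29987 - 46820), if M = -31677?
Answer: 2959527324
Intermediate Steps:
((-6837 + I(-18)) + M)*(-29987 - 46820) = ((-6837 - 18) - 31677)*(-29987 - 46820) = (-6855 - 31677)*(-76807) = -38532*(-76807) = 2959527324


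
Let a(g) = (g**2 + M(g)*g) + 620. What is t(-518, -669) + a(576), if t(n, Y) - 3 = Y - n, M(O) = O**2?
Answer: 191435224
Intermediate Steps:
t(n, Y) = 3 + Y - n (t(n, Y) = 3 + (Y - n) = 3 + Y - n)
a(g) = 620 + g**2 + g**3 (a(g) = (g**2 + g**2*g) + 620 = (g**2 + g**3) + 620 = 620 + g**2 + g**3)
t(-518, -669) + a(576) = (3 - 669 - 1*(-518)) + (620 + 576**2 + 576**3) = (3 - 669 + 518) + (620 + 331776 + 191102976) = -148 + 191435372 = 191435224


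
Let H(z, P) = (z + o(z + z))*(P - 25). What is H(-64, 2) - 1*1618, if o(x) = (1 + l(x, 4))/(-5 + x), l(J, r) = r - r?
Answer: -19395/133 ≈ -145.83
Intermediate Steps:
l(J, r) = 0
o(x) = 1/(-5 + x) (o(x) = (1 + 0)/(-5 + x) = 1/(-5 + x))
H(z, P) = (-25 + P)*(z + 1/(-5 + 2*z)) (H(z, P) = (z + 1/(-5 + (z + z)))*(P - 25) = (z + 1/(-5 + 2*z))*(-25 + P) = (-25 + P)*(z + 1/(-5 + 2*z)))
H(-64, 2) - 1*1618 = (-25 + 2 - 64*(-25 + 2)*(-5 + 2*(-64)))/(-5 + 2*(-64)) - 1*1618 = (-25 + 2 - 64*(-23)*(-5 - 128))/(-5 - 128) - 1618 = (-25 + 2 - 64*(-23)*(-133))/(-133) - 1618 = -(-25 + 2 - 195776)/133 - 1618 = -1/133*(-195799) - 1618 = 195799/133 - 1618 = -19395/133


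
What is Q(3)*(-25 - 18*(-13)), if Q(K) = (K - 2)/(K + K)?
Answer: 209/6 ≈ 34.833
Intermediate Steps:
Q(K) = (-2 + K)/(2*K) (Q(K) = (-2 + K)/((2*K)) = (-2 + K)*(1/(2*K)) = (-2 + K)/(2*K))
Q(3)*(-25 - 18*(-13)) = ((½)*(-2 + 3)/3)*(-25 - 18*(-13)) = ((½)*(⅓)*1)*(-25 + 234) = (⅙)*209 = 209/6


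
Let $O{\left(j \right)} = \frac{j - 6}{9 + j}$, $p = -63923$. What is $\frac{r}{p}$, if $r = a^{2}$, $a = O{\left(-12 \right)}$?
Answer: $- \frac{36}{63923} \approx -0.00056318$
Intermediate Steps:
$O{\left(j \right)} = \frac{-6 + j}{9 + j}$
$a = 6$ ($a = \frac{-6 - 12}{9 - 12} = \frac{1}{-3} \left(-18\right) = \left(- \frac{1}{3}\right) \left(-18\right) = 6$)
$r = 36$ ($r = 6^{2} = 36$)
$\frac{r}{p} = \frac{36}{-63923} = 36 \left(- \frac{1}{63923}\right) = - \frac{36}{63923}$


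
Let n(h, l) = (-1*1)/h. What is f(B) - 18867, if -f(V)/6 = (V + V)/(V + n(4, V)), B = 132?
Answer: -9949245/527 ≈ -18879.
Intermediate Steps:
n(h, l) = -1/h
f(V) = -12*V/(-1/4 + V) (f(V) = -6*(V + V)/(V - 1/4) = -6*2*V/(V - 1*1/4) = -6*2*V/(V - 1/4) = -6*2*V/(-1/4 + V) = -12*V/(-1/4 + V))
f(B) - 18867 = -48*132/(-1 + 4*132) - 18867 = -48*132/(-1 + 528) - 18867 = -48*132/527 - 18867 = -48*132*1/527 - 18867 = -6336/527 - 18867 = -9949245/527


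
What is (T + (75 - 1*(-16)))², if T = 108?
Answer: 39601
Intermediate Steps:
(T + (75 - 1*(-16)))² = (108 + (75 - 1*(-16)))² = (108 + (75 + 16))² = (108 + 91)² = 199² = 39601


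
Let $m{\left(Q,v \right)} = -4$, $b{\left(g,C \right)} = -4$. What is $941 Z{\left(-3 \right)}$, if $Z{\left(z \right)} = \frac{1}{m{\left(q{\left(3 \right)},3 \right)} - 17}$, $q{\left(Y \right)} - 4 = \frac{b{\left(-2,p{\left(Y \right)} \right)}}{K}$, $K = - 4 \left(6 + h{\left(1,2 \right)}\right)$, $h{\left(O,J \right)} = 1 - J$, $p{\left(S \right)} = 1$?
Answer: $- \frac{941}{21} \approx -44.81$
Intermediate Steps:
$K = -20$ ($K = - 4 \left(6 + \left(1 - 2\right)\right) = - 4 \left(6 - 1\right) = \left(-4\right) 5 = -20$)
$q{\left(Y \right)} = \frac{21}{5}$ ($q{\left(Y \right)} = 4 - \frac{4}{-20} = 4 - - \frac{1}{5} = 4 + \frac{1}{5} = \frac{21}{5}$)
$Z{\left(z \right)} = - \frac{1}{21}$ ($Z{\left(z \right)} = \frac{1}{-4 - 17} = \frac{1}{-21} = - \frac{1}{21}$)
$941 Z{\left(-3 \right)} = 941 \left(- \frac{1}{21}\right) = - \frac{941}{21}$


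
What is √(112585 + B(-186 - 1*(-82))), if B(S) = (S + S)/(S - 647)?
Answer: √63498208793/751 ≈ 335.54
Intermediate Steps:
B(S) = 2*S/(-647 + S) (B(S) = (2*S)/(-647 + S) = 2*S/(-647 + S))
√(112585 + B(-186 - 1*(-82))) = √(112585 + 2*(-186 - 1*(-82))/(-647 + (-186 - 1*(-82)))) = √(112585 + 2*(-186 + 82)/(-647 + (-186 + 82))) = √(112585 + 2*(-104)/(-647 - 104)) = √(112585 + 2*(-104)/(-751)) = √(112585 + 2*(-104)*(-1/751)) = √(112585 + 208/751) = √(84551543/751) = √63498208793/751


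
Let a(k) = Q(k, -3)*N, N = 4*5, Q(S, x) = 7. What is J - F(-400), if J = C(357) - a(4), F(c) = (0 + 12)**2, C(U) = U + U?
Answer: 430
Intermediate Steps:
N = 20
C(U) = 2*U
a(k) = 140 (a(k) = 7*20 = 140)
F(c) = 144 (F(c) = 12**2 = 144)
J = 574 (J = 2*357 - 1*140 = 714 - 140 = 574)
J - F(-400) = 574 - 1*144 = 574 - 144 = 430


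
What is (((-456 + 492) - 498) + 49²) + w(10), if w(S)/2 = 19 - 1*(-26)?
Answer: 2029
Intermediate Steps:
w(S) = 90 (w(S) = 2*(19 - 1*(-26)) = 2*(19 + 26) = 2*45 = 90)
(((-456 + 492) - 498) + 49²) + w(10) = (((-456 + 492) - 498) + 49²) + 90 = ((36 - 498) + 2401) + 90 = (-462 + 2401) + 90 = 1939 + 90 = 2029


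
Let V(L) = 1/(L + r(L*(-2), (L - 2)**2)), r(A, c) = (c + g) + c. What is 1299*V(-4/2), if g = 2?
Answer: 1299/32 ≈ 40.594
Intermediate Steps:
r(A, c) = 2 + 2*c (r(A, c) = (c + 2) + c = (2 + c) + c = 2 + 2*c)
V(L) = 1/(2 + L + 2*(-2 + L)**2) (V(L) = 1/(L + (2 + 2*(L - 2)**2)) = 1/(L + (2 + 2*(-2 + L)**2)) = 1/(2 + L + 2*(-2 + L)**2))
1299*V(-4/2) = 1299/(2 - 4/2 + 2*(-2 - 4/2)**2) = 1299/(2 - 4*1/2 + 2*(-2 - 4*1/2)**2) = 1299/(2 - 2 + 2*(-2 - 2)**2) = 1299/(2 - 2 + 2*(-4)**2) = 1299/(2 - 2 + 2*16) = 1299/(2 - 2 + 32) = 1299/32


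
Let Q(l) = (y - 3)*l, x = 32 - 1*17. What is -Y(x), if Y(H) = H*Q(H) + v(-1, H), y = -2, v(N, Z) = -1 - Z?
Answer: 1141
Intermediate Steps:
x = 15 (x = 32 - 17 = 15)
Q(l) = -5*l (Q(l) = (-2 - 3)*l = -5*l)
Y(H) = -1 - H - 5*H² (Y(H) = H*(-5*H) + (-1 - H) = -5*H² + (-1 - H) = -1 - H - 5*H²)
-Y(x) = -(-1 - 1*15 - 5*15²) = -(-1 - 15 - 5*225) = -(-1 - 15 - 1125) = -1*(-1141) = 1141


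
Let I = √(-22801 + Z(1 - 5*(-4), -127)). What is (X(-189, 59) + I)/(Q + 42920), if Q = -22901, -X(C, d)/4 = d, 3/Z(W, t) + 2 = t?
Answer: -236/20019 + 2*I*√10539773/860817 ≈ -0.011789 + 0.0075428*I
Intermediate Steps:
Z(W, t) = 3/(-2 + t)
X(C, d) = -4*d
I = 2*I*√10539773/43 (I = √(-22801 + 3/(-2 - 127)) = √(-22801 + 3/(-129)) = √(-22801 + 3*(-1/129)) = √(-22801 - 1/43) = √(-980444/43) = 2*I*√10539773/43 ≈ 151.0*I)
(X(-189, 59) + I)/(Q + 42920) = (-4*59 + 2*I*√10539773/43)/(-22901 + 42920) = (-236 + 2*I*√10539773/43)/20019 = (-236 + 2*I*√10539773/43)*(1/20019) = -236/20019 + 2*I*√10539773/860817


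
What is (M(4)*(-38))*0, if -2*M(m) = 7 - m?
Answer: 0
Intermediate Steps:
M(m) = -7/2 + m/2 (M(m) = -(7 - m)/2 = -7/2 + m/2)
(M(4)*(-38))*0 = ((-7/2 + (½)*4)*(-38))*0 = ((-7/2 + 2)*(-38))*0 = -3/2*(-38)*0 = 57*0 = 0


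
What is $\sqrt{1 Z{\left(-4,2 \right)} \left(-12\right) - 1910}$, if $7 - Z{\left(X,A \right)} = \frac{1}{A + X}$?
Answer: $20 i \sqrt{5} \approx 44.721 i$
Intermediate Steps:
$Z{\left(X,A \right)} = 7 - \frac{1}{A + X}$
$\sqrt{1 Z{\left(-4,2 \right)} \left(-12\right) - 1910} = \sqrt{1 \frac{-1 + 7 \cdot 2 + 7 \left(-4\right)}{2 - 4} \left(-12\right) - 1910} = \sqrt{1 \frac{-1 + 14 - 28}{-2} \left(-12\right) - 1910} = \sqrt{1 \left(\left(- \frac{1}{2}\right) \left(-15\right)\right) \left(-12\right) - 1910} = \sqrt{1 \cdot \frac{15}{2} \left(-12\right) - 1910} = \sqrt{\frac{15}{2} \left(-12\right) - 1910} = \sqrt{-90 - 1910} = \sqrt{-2000} = 20 i \sqrt{5}$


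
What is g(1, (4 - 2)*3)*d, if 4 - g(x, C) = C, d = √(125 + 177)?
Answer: -2*√302 ≈ -34.756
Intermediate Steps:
d = √302 ≈ 17.378
g(x, C) = 4 - C
g(1, (4 - 2)*3)*d = (4 - (4 - 2)*3)*√302 = (4 - 2*3)*√302 = (4 - 1*6)*√302 = (4 - 6)*√302 = -2*√302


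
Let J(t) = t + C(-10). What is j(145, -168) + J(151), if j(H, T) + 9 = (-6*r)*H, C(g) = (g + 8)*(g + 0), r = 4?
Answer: -3318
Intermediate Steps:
C(g) = g*(8 + g) (C(g) = (8 + g)*g = g*(8 + g))
j(H, T) = -9 - 24*H (j(H, T) = -9 + (-6*4)*H = -9 - 24*H)
J(t) = 20 + t (J(t) = t - 10*(8 - 10) = t - 10*(-2) = t + 20 = 20 + t)
j(145, -168) + J(151) = (-9 - 24*145) + (20 + 151) = (-9 - 3480) + 171 = -3489 + 171 = -3318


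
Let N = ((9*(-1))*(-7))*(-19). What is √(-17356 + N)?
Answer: I*√18553 ≈ 136.21*I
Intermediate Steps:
N = -1197 (N = -9*(-7)*(-19) = 63*(-19) = -1197)
√(-17356 + N) = √(-17356 - 1197) = √(-18553) = I*√18553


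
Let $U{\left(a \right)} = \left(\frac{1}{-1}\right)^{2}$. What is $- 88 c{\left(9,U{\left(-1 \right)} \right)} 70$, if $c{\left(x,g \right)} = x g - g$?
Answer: $-49280$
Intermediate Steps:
$U{\left(a \right)} = 1$ ($U{\left(a \right)} = \left(-1\right)^{2} = 1$)
$c{\left(x,g \right)} = - g + g x$ ($c{\left(x,g \right)} = g x - g = - g + g x$)
$- 88 c{\left(9,U{\left(-1 \right)} \right)} 70 = - 88 \cdot 1 \left(-1 + 9\right) 70 = - 88 \cdot 1 \cdot 8 \cdot 70 = \left(-88\right) 8 \cdot 70 = \left(-704\right) 70 = -49280$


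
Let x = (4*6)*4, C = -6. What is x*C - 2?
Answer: -578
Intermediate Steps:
x = 96 (x = 24*4 = 96)
x*C - 2 = 96*(-6) - 2 = -576 - 2 = -578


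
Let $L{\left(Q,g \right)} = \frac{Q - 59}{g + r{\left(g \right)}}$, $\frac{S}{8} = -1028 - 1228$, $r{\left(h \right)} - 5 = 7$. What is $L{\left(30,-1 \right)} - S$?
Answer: $\frac{198499}{11} \approx 18045.0$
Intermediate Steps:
$r{\left(h \right)} = 12$ ($r{\left(h \right)} = 5 + 7 = 12$)
$S = -18048$ ($S = 8 \left(-1028 - 1228\right) = 8 \left(-2256\right) = -18048$)
$L{\left(Q,g \right)} = \frac{-59 + Q}{12 + g}$ ($L{\left(Q,g \right)} = \frac{Q - 59}{g + 12} = \frac{-59 + Q}{12 + g}$)
$L{\left(30,-1 \right)} - S = \frac{-59 + 30}{12 - 1} - -18048 = \frac{1}{11} \left(-29\right) + 18048 = - \frac{29}{11} + 18048 = \frac{198499}{11}$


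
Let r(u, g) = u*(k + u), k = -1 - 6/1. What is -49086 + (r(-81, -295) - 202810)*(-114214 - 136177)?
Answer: 48996962576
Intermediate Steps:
k = -7 (k = -1 - 6 = -7)
r(u, g) = u*(-7 + u)
-49086 + (r(-81, -295) - 202810)*(-114214 - 136177) = -49086 + (-81*(-7 - 81) - 202810)*(-114214 - 136177) = -49086 + (-81*(-88) - 202810)*(-250391) = -49086 + (7128 - 202810)*(-250391) = -49086 - 195682*(-250391) = -49086 + 48997011662 = 48996962576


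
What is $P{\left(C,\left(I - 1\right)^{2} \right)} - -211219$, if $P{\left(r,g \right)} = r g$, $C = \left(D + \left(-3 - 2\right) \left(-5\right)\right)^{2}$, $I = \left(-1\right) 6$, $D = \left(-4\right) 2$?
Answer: $225380$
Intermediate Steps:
$D = -8$
$I = -6$
$C = 289$ ($C = \left(-8 + \left(-3 - 2\right) \left(-5\right)\right)^{2} = \left(-8 - -25\right)^{2} = \left(-8 + 25\right)^{2} = 17^{2} = 289$)
$P{\left(r,g \right)} = g r$
$P{\left(C,\left(I - 1\right)^{2} \right)} - -211219 = \left(-6 - 1\right)^{2} \cdot 289 - -211219 = \left(-7\right)^{2} \cdot 289 + 211219 = 49 \cdot 289 + 211219 = 14161 + 211219 = 225380$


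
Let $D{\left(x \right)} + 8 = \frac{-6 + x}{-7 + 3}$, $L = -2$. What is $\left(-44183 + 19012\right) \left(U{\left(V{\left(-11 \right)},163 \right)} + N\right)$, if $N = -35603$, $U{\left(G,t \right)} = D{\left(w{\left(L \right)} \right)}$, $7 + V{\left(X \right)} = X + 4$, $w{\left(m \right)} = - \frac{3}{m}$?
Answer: $\frac{7170689309}{8} \approx 8.9634 \cdot 10^{8}$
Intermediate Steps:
$V{\left(X \right)} = -3 + X$ ($V{\left(X \right)} = -7 + \left(X + 4\right) = -7 + \left(4 + X\right) = -3 + X$)
$D{\left(x \right)} = - \frac{13}{2} - \frac{x}{4}$ ($D{\left(x \right)} = -8 + \frac{-6 + x}{-7 + 3} = -8 + \frac{-6 + x}{-4} = -8 + \left(-6 + x\right) \left(- \frac{1}{4}\right) = -8 - \left(- \frac{3}{2} + \frac{x}{4}\right) = - \frac{13}{2} - \frac{x}{4}$)
$U{\left(G,t \right)} = - \frac{55}{8}$ ($U{\left(G,t \right)} = - \frac{13}{2} - \frac{\left(-3\right) \frac{1}{-2}}{4} = - \frac{13}{2} - \frac{\left(-3\right) \left(- \frac{1}{2}\right)}{4} = - \frac{13}{2} - \frac{3}{8} = - \frac{55}{8}$)
$\left(-44183 + 19012\right) \left(U{\left(V{\left(-11 \right)},163 \right)} + N\right) = \left(-44183 + 19012\right) \left(- \frac{55}{8} - 35603\right) = \left(-25171\right) \left(- \frac{284879}{8}\right) = \frac{7170689309}{8}$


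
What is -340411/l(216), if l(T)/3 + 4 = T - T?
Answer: 340411/12 ≈ 28368.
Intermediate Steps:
l(T) = -12 (l(T) = -12 + 3*(T - T) = -12 + 3*0 = -12 + 0 = -12)
-340411/l(216) = -340411/(-12) = -340411*(-1/12) = 340411/12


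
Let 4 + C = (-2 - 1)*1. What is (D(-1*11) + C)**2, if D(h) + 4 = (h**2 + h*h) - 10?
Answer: 48841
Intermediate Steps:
D(h) = -14 + 2*h**2 (D(h) = -4 + ((h**2 + h*h) - 10) = -4 + ((h**2 + h**2) - 10) = -4 + (2*h**2 - 10) = -4 + (-10 + 2*h**2) = -14 + 2*h**2)
C = -7 (C = -4 + (-2 - 1)*1 = -4 - 3*1 = -4 - 3 = -7)
(D(-1*11) + C)**2 = ((-14 + 2*(-1*11)**2) - 7)**2 = ((-14 + 2*(-11)**2) - 7)**2 = ((-14 + 2*121) - 7)**2 = ((-14 + 242) - 7)**2 = (228 - 7)**2 = 221**2 = 48841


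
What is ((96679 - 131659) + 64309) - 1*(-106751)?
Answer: 136080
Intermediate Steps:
((96679 - 131659) + 64309) - 1*(-106751) = (-34980 + 64309) + 106751 = 29329 + 106751 = 136080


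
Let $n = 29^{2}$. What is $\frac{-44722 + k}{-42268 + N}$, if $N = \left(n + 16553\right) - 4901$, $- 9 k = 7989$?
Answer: $\frac{136829}{89325} \approx 1.5318$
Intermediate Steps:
$k = - \frac{2663}{3}$ ($k = \left(- \frac{1}{9}\right) 7989 = - \frac{2663}{3} \approx -887.67$)
$n = 841$
$N = 12493$ ($N = \left(841 + 16553\right) - 4901 = 17394 - 4901 = 12493$)
$\frac{-44722 + k}{-42268 + N} = \frac{-44722 - \frac{2663}{3}}{-42268 + 12493} = - \frac{136829}{3 \left(-29775\right)} = \left(- \frac{136829}{3}\right) \left(- \frac{1}{29775}\right) = \frac{136829}{89325}$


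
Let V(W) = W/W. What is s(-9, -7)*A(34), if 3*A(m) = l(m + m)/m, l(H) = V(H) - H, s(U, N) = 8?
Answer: -268/51 ≈ -5.2549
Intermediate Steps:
V(W) = 1
l(H) = 1 - H
A(m) = (1 - 2*m)/(3*m) (A(m) = ((1 - (m + m))/m)/3 = ((1 - 2*m)/m)/3 = (1 - 2*m)/(3*m))
s(-9, -7)*A(34) = 8*((⅓)*(1 - 2*34)/34) = 8*((⅓)*(1/34)*(1 - 68)) = 8*((⅓)*(1/34)*(-67)) = 8*(-67/102) = -268/51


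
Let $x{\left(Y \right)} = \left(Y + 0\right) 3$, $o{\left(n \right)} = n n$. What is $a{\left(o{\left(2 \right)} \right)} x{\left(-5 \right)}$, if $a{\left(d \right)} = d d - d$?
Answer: $-180$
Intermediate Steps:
$o{\left(n \right)} = n^{2}$
$x{\left(Y \right)} = 3 Y$ ($x{\left(Y \right)} = Y 3 = 3 Y$)
$a{\left(d \right)} = d^{2} - d$
$a{\left(o{\left(2 \right)} \right)} x{\left(-5 \right)} = 2^{2} \left(-1 + 2^{2}\right) 3 \left(-5\right) = 4 \left(-1 + 4\right) \left(-15\right) = 4 \cdot 3 \left(-15\right) = 12 \left(-15\right) = -180$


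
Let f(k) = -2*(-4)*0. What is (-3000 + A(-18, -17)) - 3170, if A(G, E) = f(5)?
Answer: -6170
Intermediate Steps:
f(k) = 0 (f(k) = 8*0 = 0)
A(G, E) = 0
(-3000 + A(-18, -17)) - 3170 = (-3000 + 0) - 3170 = -3000 - 3170 = -6170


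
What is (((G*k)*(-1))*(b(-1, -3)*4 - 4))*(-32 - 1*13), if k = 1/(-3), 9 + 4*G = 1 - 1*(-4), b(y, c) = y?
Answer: -120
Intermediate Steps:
G = -1 (G = -9/4 + (1 - 1*(-4))/4 = -9/4 + (1 + 4)/4 = -9/4 + (1/4)*5 = -9/4 + 5/4 = -1)
k = -1/3 ≈ -0.33333
(((G*k)*(-1))*(b(-1, -3)*4 - 4))*(-32 - 1*13) = ((-1*(-1/3)*(-1))*(-1*4 - 4))*(-32 - 1*13) = (((1/3)*(-1))*(-4 - 4))*(-32 - 13) = -1/3*(-8)*(-45) = (8/3)*(-45) = -120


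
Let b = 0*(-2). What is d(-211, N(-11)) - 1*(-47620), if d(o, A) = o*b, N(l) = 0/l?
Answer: 47620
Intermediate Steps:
N(l) = 0
b = 0
d(o, A) = 0 (d(o, A) = o*0 = 0)
d(-211, N(-11)) - 1*(-47620) = 0 - 1*(-47620) = 0 + 47620 = 47620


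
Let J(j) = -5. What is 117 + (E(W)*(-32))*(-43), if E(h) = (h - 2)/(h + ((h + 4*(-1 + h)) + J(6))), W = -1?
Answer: 1961/5 ≈ 392.20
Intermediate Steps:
E(h) = (-2 + h)/(-9 + 6*h) (E(h) = (h - 2)/(h + ((h + 4*(-1 + h)) - 5)) = (-2 + h)/(h + ((h + (-4 + 4*h)) - 5)) = (-2 + h)/(h + ((-4 + 5*h) - 5)) = (-2 + h)/(h + (-9 + 5*h)) = (-2 + h)/(-9 + 6*h))
117 + (E(W)*(-32))*(-43) = 117 + (((-2 - 1)/(3*(-3 + 2*(-1))))*(-32))*(-43) = 117 + (((⅓)*(-3)/(-3 - 2))*(-32))*(-43) = 117 + (((⅓)*(-3)/(-5))*(-32))*(-43) = 117 + (((⅓)*(-⅕)*(-3))*(-32))*(-43) = 117 + ((⅕)*(-32))*(-43) = 117 - 32/5*(-43) = 117 + 1376/5 = 1961/5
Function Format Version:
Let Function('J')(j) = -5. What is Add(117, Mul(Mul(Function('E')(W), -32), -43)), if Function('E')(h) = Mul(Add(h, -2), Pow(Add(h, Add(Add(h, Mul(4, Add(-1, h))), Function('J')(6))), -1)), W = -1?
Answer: Rational(1961, 5) ≈ 392.20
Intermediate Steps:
Function('E')(h) = Mul(Pow(Add(-9, Mul(6, h)), -1), Add(-2, h)) (Function('E')(h) = Mul(Add(h, -2), Pow(Add(h, Add(Add(h, Mul(4, Add(-1, h))), -5)), -1)) = Mul(Add(-2, h), Pow(Add(h, Add(Add(h, Add(-4, Mul(4, h))), -5)), -1)) = Mul(Add(-2, h), Pow(Add(h, Add(Add(-4, Mul(5, h)), -5)), -1)) = Mul(Add(-2, h), Pow(Add(h, Add(-9, Mul(5, h))), -1)) = Mul(Add(-2, h), Pow(Add(-9, Mul(6, h)), -1)) = Mul(Pow(Add(-9, Mul(6, h)), -1), Add(-2, h)))
Add(117, Mul(Mul(Function('E')(W), -32), -43)) = Add(117, Mul(Mul(Mul(Rational(1, 3), Pow(Add(-3, Mul(2, -1)), -1), Add(-2, -1)), -32), -43)) = Add(117, Mul(Mul(Mul(Rational(1, 3), Pow(Add(-3, -2), -1), -3), -32), -43)) = Add(117, Mul(Mul(Mul(Rational(1, 3), Pow(-5, -1), -3), -32), -43)) = Add(117, Mul(Mul(Mul(Rational(1, 3), Rational(-1, 5), -3), -32), -43)) = Add(117, Mul(Mul(Rational(1, 5), -32), -43)) = Add(117, Mul(Rational(-32, 5), -43)) = Add(117, Rational(1376, 5)) = Rational(1961, 5)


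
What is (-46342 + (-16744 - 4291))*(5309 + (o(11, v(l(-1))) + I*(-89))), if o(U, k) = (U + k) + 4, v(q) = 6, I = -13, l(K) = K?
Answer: -437074599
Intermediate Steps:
o(U, k) = 4 + U + k
(-46342 + (-16744 - 4291))*(5309 + (o(11, v(l(-1))) + I*(-89))) = (-46342 + (-16744 - 4291))*(5309 + ((4 + 11 + 6) - 13*(-89))) = (-46342 - 21035)*(5309 + (21 + 1157)) = -67377*(5309 + 1178) = -67377*6487 = -437074599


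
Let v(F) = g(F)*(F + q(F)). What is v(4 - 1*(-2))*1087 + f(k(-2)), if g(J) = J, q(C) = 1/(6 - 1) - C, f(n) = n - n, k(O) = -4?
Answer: 6522/5 ≈ 1304.4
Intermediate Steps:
f(n) = 0
q(C) = ⅕ - C (q(C) = 1/5 - C = ⅕ - C)
v(F) = F/5 (v(F) = F*(F + (⅕ - F)) = F*(⅕) = F/5)
v(4 - 1*(-2))*1087 + f(k(-2)) = ((4 - 1*(-2))/5)*1087 + 0 = ((4 + 2)/5)*1087 + 0 = ((⅕)*6)*1087 + 0 = (6/5)*1087 + 0 = 6522/5 + 0 = 6522/5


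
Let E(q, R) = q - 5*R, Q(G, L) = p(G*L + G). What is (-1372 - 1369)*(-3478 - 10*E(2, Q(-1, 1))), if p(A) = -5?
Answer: 10273268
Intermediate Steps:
Q(G, L) = -5
(-1372 - 1369)*(-3478 - 10*E(2, Q(-1, 1))) = (-1372 - 1369)*(-3478 - 10*(2 - 5*(-5))) = -2741*(-3478 - 10*(2 + 25)) = -2741*(-3478 - 10*27) = -2741*(-3478 - 270) = -2741*(-3748) = 10273268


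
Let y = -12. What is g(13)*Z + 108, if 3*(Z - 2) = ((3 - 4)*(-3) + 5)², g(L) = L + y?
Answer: 394/3 ≈ 131.33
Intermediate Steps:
g(L) = -12 + L (g(L) = L - 12 = -12 + L)
Z = 70/3 (Z = 2 + ((3 - 4)*(-3) + 5)²/3 = 2 + (-1*(-3) + 5)²/3 = 2 + (3 + 5)²/3 = 2 + (⅓)*8² = 2 + (⅓)*64 = 2 + 64/3 = 70/3 ≈ 23.333)
g(13)*Z + 108 = (-12 + 13)*(70/3) + 108 = 1*(70/3) + 108 = 70/3 + 108 = 394/3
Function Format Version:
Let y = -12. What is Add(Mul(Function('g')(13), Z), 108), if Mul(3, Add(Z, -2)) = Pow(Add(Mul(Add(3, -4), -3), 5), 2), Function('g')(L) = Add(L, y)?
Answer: Rational(394, 3) ≈ 131.33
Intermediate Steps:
Function('g')(L) = Add(-12, L) (Function('g')(L) = Add(L, -12) = Add(-12, L))
Z = Rational(70, 3) (Z = Add(2, Mul(Rational(1, 3), Pow(Add(Mul(Add(3, -4), -3), 5), 2))) = Add(2, Mul(Rational(1, 3), Pow(Add(Mul(-1, -3), 5), 2))) = Add(2, Mul(Rational(1, 3), Pow(Add(3, 5), 2))) = Add(2, Mul(Rational(1, 3), Pow(8, 2))) = Add(2, Mul(Rational(1, 3), 64)) = Add(2, Rational(64, 3)) = Rational(70, 3) ≈ 23.333)
Add(Mul(Function('g')(13), Z), 108) = Add(Mul(Add(-12, 13), Rational(70, 3)), 108) = Add(Mul(1, Rational(70, 3)), 108) = Add(Rational(70, 3), 108) = Rational(394, 3)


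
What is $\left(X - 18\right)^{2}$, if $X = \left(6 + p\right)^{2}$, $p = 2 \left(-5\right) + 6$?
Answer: $196$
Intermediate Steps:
$p = -4$ ($p = -10 + 6 = -4$)
$X = 4$ ($X = \left(6 - 4\right)^{2} = 2^{2} = 4$)
$\left(X - 18\right)^{2} = \left(4 - 18\right)^{2} = \left(-14\right)^{2} = 196$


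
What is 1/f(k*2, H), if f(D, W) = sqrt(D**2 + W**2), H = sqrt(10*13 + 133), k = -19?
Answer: sqrt(1707)/1707 ≈ 0.024204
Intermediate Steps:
H = sqrt(263) (H = sqrt(130 + 133) = sqrt(263) ≈ 16.217)
1/f(k*2, H) = 1/(sqrt((-19*2)**2 + (sqrt(263))**2)) = 1/(sqrt((-38)**2 + 263)) = 1/(sqrt(1444 + 263)) = 1/(sqrt(1707)) = sqrt(1707)/1707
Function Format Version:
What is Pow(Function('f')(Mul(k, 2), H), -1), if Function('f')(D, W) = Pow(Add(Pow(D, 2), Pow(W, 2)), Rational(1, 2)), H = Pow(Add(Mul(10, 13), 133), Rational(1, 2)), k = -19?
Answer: Mul(Rational(1, 1707), Pow(1707, Rational(1, 2))) ≈ 0.024204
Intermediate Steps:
H = Pow(263, Rational(1, 2)) (H = Pow(Add(130, 133), Rational(1, 2)) = Pow(263, Rational(1, 2)) ≈ 16.217)
Pow(Function('f')(Mul(k, 2), H), -1) = Pow(Pow(Add(Pow(Mul(-19, 2), 2), Pow(Pow(263, Rational(1, 2)), 2)), Rational(1, 2)), -1) = Pow(Pow(Add(Pow(-38, 2), 263), Rational(1, 2)), -1) = Pow(Pow(Add(1444, 263), Rational(1, 2)), -1) = Pow(Pow(1707, Rational(1, 2)), -1) = Mul(Rational(1, 1707), Pow(1707, Rational(1, 2)))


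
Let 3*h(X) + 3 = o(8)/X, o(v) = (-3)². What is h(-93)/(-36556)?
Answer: 8/283309 ≈ 2.8238e-5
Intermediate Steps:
o(v) = 9
h(X) = -1 + 3/X (h(X) = -1 + (9/X)/3 = -1 + 3/X)
h(-93)/(-36556) = ((3 - 1*(-93))/(-93))/(-36556) = -(3 + 93)/93*(-1/36556) = -1/93*96*(-1/36556) = -32/31*(-1/36556) = 8/283309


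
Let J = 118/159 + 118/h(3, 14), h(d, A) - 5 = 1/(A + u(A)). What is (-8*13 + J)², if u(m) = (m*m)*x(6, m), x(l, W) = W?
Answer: 376683583922244/59360936881 ≈ 6345.6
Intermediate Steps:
u(m) = m³ (u(m) = (m*m)*m = m²*m = m³)
h(d, A) = 5 + 1/(A + A³)
J = 5930326/243641 (J = 118/159 + 118/(((1 + 5*14 + 5*14³)/(14 + 14³))) = 118*(1/159) + 118/(((1 + 70 + 5*2744)/(14 + 2744))) = 118/159 + 118/(((1 + 70 + 13720)/2758)) = 118/159 + 118/(((1/2758)*13791)) = 118/159 + 118/(13791/2758) = 118/159 + 118*(2758/13791) = 118/159 + 325444/13791 = 5930326/243641 ≈ 24.340)
(-8*13 + J)² = (-8*13 + 5930326/243641)² = (-104 + 5930326/243641)² = (-19408338/243641)² = 376683583922244/59360936881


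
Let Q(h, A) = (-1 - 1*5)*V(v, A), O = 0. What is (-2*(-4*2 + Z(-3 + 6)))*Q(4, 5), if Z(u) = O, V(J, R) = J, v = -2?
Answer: 192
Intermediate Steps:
Q(h, A) = 12 (Q(h, A) = (-1 - 1*5)*(-2) = (-1 - 5)*(-2) = -6*(-2) = 12)
Z(u) = 0
(-2*(-4*2 + Z(-3 + 6)))*Q(4, 5) = -2*(-4*2 + 0)*12 = -2*(-8 + 0)*12 = -(-16)*12 = -2*(-8)*12 = 16*12 = 192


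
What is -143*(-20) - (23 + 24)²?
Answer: 651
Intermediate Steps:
-143*(-20) - (23 + 24)² = 2860 - 1*47² = 2860 - 1*2209 = 2860 - 2209 = 651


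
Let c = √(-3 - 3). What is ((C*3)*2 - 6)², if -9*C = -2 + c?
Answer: 172/9 + 56*I*√6/9 ≈ 19.111 + 15.241*I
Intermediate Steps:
c = I*√6 (c = √(-6) = I*√6 ≈ 2.4495*I)
C = 2/9 - I*√6/9 (C = -(-2 + I*√6)/9 = 2/9 - I*√6/9 ≈ 0.22222 - 0.27217*I)
((C*3)*2 - 6)² = (((2/9 - I*√6/9)*3)*2 - 6)² = ((⅔ - I*√6/3)*2 - 6)² = ((4/3 - 2*I*√6/3) - 6)² = (-14/3 - 2*I*√6/3)²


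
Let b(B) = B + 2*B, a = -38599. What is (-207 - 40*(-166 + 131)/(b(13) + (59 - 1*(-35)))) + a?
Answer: -737114/19 ≈ -38796.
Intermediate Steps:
b(B) = 3*B
(-207 - 40*(-166 + 131)/(b(13) + (59 - 1*(-35)))) + a = (-207 - 40*(-166 + 131)/(3*13 + (59 - 1*(-35)))) - 38599 = (-207 - (-1400)/(39 + (59 + 35))) - 38599 = (-207 - (-1400)/(39 + 94)) - 38599 = (-207 - (-1400)/133) - 38599 = (-207 - 40*(-5/19)) - 38599 = (-207 + 200/19) - 38599 = -3733/19 - 38599 = -737114/19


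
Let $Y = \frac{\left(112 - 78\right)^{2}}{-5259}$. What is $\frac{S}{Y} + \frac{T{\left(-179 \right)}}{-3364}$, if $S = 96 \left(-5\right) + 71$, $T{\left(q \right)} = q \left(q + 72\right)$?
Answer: $\frac{901698877}{486098} \approx 1855.0$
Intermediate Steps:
$T{\left(q \right)} = q \left(72 + q\right)$
$S = -409$ ($S = -480 + 71 = -409$)
$Y = - \frac{1156}{5259}$ ($Y = 34^{2} \left(- \frac{1}{5259}\right) = 1156 \left(- \frac{1}{5259}\right) = - \frac{1156}{5259} \approx -0.21981$)
$\frac{S}{Y} + \frac{T{\left(-179 \right)}}{-3364} = - \frac{409}{- \frac{1156}{5259}} + \frac{\left(-179\right) \left(72 - 179\right)}{-3364} = \left(-409\right) \left(- \frac{5259}{1156}\right) + \left(-179\right) \left(-107\right) \left(- \frac{1}{3364}\right) = \frac{2150931}{1156} + 19153 \left(- \frac{1}{3364}\right) = \frac{2150931}{1156} - \frac{19153}{3364} = \frac{901698877}{486098}$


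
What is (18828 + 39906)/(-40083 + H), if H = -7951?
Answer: -29367/24017 ≈ -1.2228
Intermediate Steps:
(18828 + 39906)/(-40083 + H) = (18828 + 39906)/(-40083 - 7951) = 58734/(-48034) = 58734*(-1/48034) = -29367/24017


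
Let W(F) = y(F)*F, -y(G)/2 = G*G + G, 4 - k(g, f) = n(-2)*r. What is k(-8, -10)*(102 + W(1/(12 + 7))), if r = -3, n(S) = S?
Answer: -1399156/6859 ≈ -203.99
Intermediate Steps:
k(g, f) = -2 (k(g, f) = 4 - (-2)*(-3) = 4 - 1*6 = 4 - 6 = -2)
y(G) = -2*G - 2*G**2 (y(G) = -2*(G*G + G) = -2*(G**2 + G) = -2*(G + G**2) = -2*G - 2*G**2)
W(F) = -2*F**2*(1 + F) (W(F) = (-2*F*(1 + F))*F = -2*F**2*(1 + F))
k(-8, -10)*(102 + W(1/(12 + 7))) = -2*(102 + 2*(1/(12 + 7))**2*(-1 - 1/(12 + 7))) = -2*(102 + 2*(1/19)**2*(-1 - 1/19)) = -2*(102 + 2*(1/19)**2*(-1 - 1*1/19)) = -2*(102 + 2*(1/361)*(-1 - 1/19)) = -2*(102 + 2*(1/361)*(-20/19)) = -2*(102 - 40/6859) = -2*699578/6859 = -1399156/6859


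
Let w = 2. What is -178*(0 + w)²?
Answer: -712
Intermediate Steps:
-178*(0 + w)² = -178*(0 + 2)² = -178*2² = -178*4 = -712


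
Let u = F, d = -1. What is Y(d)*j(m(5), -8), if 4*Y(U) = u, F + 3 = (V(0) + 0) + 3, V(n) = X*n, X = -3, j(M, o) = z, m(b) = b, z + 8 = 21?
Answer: 0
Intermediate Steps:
z = 13 (z = -8 + 21 = 13)
j(M, o) = 13
V(n) = -3*n
F = 0 (F = -3 + ((-3*0 + 0) + 3) = -3 + ((0 + 0) + 3) = -3 + (0 + 3) = -3 + 3 = 0)
u = 0
Y(U) = 0 (Y(U) = (¼)*0 = 0)
Y(d)*j(m(5), -8) = 0*13 = 0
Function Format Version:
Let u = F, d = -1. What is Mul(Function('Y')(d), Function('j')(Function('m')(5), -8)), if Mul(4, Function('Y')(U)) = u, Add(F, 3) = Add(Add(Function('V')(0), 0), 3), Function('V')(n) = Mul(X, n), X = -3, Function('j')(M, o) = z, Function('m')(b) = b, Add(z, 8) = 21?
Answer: 0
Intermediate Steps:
z = 13 (z = Add(-8, 21) = 13)
Function('j')(M, o) = 13
Function('V')(n) = Mul(-3, n)
F = 0 (F = Add(-3, Add(Add(Mul(-3, 0), 0), 3)) = Add(-3, Add(Add(0, 0), 3)) = Add(-3, Add(0, 3)) = Add(-3, 3) = 0)
u = 0
Function('Y')(U) = 0 (Function('Y')(U) = Mul(Rational(1, 4), 0) = 0)
Mul(Function('Y')(d), Function('j')(Function('m')(5), -8)) = Mul(0, 13) = 0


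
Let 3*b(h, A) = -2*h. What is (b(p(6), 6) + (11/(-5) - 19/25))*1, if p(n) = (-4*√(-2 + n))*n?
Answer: 726/25 ≈ 29.040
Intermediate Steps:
p(n) = -4*n*√(-2 + n)
b(h, A) = -2*h/3 (b(h, A) = (-2*h)/3 = -2*h/3)
(b(p(6), 6) + (11/(-5) - 19/25))*1 = (-(-8)*6*√(-2 + 6)/3 + (11/(-5) - 19/25))*1 = (-(-8)*6*√4/3 + (11*(-⅕) - 19*1/25))*1 = (-(-8)*6*2/3 + (-11/5 - 19/25))*1 = (-⅔*(-48) - 74/25)*1 = (32 - 74/25)*1 = (726/25)*1 = 726/25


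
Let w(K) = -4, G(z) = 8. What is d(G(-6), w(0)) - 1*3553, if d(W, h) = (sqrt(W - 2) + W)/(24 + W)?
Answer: -14211/4 + sqrt(6)/32 ≈ -3552.7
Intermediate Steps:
d(W, h) = (W + sqrt(-2 + W))/(24 + W) (d(W, h) = (sqrt(-2 + W) + W)/(24 + W) = (W + sqrt(-2 + W))/(24 + W))
d(G(-6), w(0)) - 1*3553 = (8 + sqrt(-2 + 8))/(24 + 8) - 1*3553 = (8 + sqrt(6))/32 - 3553 = (1/4 + sqrt(6)/32) - 3553 = -14211/4 + sqrt(6)/32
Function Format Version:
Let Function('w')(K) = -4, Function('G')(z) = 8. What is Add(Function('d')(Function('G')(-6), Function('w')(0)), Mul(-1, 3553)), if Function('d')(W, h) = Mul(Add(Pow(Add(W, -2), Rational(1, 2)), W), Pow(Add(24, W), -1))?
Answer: Add(Rational(-14211, 4), Mul(Rational(1, 32), Pow(6, Rational(1, 2)))) ≈ -3552.7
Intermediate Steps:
Function('d')(W, h) = Mul(Pow(Add(24, W), -1), Add(W, Pow(Add(-2, W), Rational(1, 2)))) (Function('d')(W, h) = Mul(Add(Pow(Add(-2, W), Rational(1, 2)), W), Pow(Add(24, W), -1)) = Mul(Add(W, Pow(Add(-2, W), Rational(1, 2))), Pow(Add(24, W), -1)) = Mul(Pow(Add(24, W), -1), Add(W, Pow(Add(-2, W), Rational(1, 2)))))
Add(Function('d')(Function('G')(-6), Function('w')(0)), Mul(-1, 3553)) = Add(Mul(Pow(Add(24, 8), -1), Add(8, Pow(Add(-2, 8), Rational(1, 2)))), Mul(-1, 3553)) = Add(Mul(Pow(32, -1), Add(8, Pow(6, Rational(1, 2)))), -3553) = Add(Mul(Rational(1, 32), Add(8, Pow(6, Rational(1, 2)))), -3553) = Add(Add(Rational(1, 4), Mul(Rational(1, 32), Pow(6, Rational(1, 2)))), -3553) = Add(Rational(-14211, 4), Mul(Rational(1, 32), Pow(6, Rational(1, 2))))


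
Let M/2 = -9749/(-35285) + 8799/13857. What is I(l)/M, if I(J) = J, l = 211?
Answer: 34389078565/297043072 ≈ 115.77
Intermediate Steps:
M = 297043072/162981415 (M = 2*(-9749/(-35285) + 8799/13857) = 2*(-9749*(-1/35285) + 8799*(1/13857)) = 2*(9749/35285 + 2933/4619) = 2*(148521536/162981415) = 297043072/162981415 ≈ 1.8226)
I(l)/M = 211/(297043072/162981415) = 211*(162981415/297043072) = 34389078565/297043072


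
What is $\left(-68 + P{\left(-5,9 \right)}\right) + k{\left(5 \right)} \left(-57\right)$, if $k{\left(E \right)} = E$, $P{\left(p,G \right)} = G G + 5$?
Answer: $-267$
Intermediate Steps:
$P{\left(p,G \right)} = 5 + G^{2}$ ($P{\left(p,G \right)} = G^{2} + 5 = 5 + G^{2}$)
$\left(-68 + P{\left(-5,9 \right)}\right) + k{\left(5 \right)} \left(-57\right) = \left(-68 + \left(5 + 9^{2}\right)\right) + 5 \left(-57\right) = \left(-68 + \left(5 + 81\right)\right) - 285 = \left(-68 + 86\right) - 285 = 18 - 285 = -267$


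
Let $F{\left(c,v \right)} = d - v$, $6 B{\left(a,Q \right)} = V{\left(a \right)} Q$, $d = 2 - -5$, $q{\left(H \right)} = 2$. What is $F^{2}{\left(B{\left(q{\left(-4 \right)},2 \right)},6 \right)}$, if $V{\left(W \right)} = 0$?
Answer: $1$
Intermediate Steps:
$d = 7$ ($d = 2 + 5 = 7$)
$B{\left(a,Q \right)} = 0$ ($B{\left(a,Q \right)} = \frac{0 Q}{6} = \frac{1}{6} \cdot 0 = 0$)
$F{\left(c,v \right)} = 7 - v$
$F^{2}{\left(B{\left(q{\left(-4 \right)},2 \right)},6 \right)} = \left(7 - 6\right)^{2} = 1^{2} = 1$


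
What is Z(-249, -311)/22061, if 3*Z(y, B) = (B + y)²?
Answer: 313600/66183 ≈ 4.7384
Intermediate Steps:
Z(y, B) = (B + y)²/3
Z(-249, -311)/22061 = ((-311 - 249)²/3)/22061 = ((⅓)*(-560)²)*(1/22061) = ((⅓)*313600)*(1/22061) = (313600/3)*(1/22061) = 313600/66183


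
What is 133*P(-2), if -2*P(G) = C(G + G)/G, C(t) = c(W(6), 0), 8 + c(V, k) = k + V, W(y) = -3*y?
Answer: -1729/2 ≈ -864.50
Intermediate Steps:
c(V, k) = -8 + V + k (c(V, k) = -8 + (k + V) = -8 + (V + k) = -8 + V + k)
C(t) = -26 (C(t) = -8 - 3*6 + 0 = -8 - 18 + 0 = -26)
P(G) = 13/G (P(G) = -(-13)/G = 13/G)
133*P(-2) = 133*(13/(-2)) = 133*(13*(-1/2)) = 133*(-13/2) = -1729/2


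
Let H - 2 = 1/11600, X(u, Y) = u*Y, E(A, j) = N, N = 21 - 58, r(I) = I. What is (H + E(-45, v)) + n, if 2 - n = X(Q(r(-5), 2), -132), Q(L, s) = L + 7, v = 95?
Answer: 2679601/11600 ≈ 231.00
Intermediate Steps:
N = -37
Q(L, s) = 7 + L
E(A, j) = -37
X(u, Y) = Y*u
n = 266 (n = 2 - (-132)*(7 - 5) = 2 - (-132)*2 = 2 - 1*(-264) = 2 + 264 = 266)
H = 23201/11600 (H = 2 + 1/11600 = 23201/11600 ≈ 2.0001)
(H + E(-45, v)) + n = (23201/11600 - 37) + 266 = -405999/11600 + 266 = 2679601/11600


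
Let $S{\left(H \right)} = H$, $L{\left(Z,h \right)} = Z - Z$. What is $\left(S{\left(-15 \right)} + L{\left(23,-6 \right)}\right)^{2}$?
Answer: $225$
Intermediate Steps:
$L{\left(Z,h \right)} = 0$
$\left(S{\left(-15 \right)} + L{\left(23,-6 \right)}\right)^{2} = \left(-15 + 0\right)^{2} = \left(-15\right)^{2} = 225$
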